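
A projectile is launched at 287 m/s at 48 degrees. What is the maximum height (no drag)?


H = (v0*sin(theta))^2 / (2g) = (287*sin(48°))^2 / (2*9.81) = 2319 m

2319 m


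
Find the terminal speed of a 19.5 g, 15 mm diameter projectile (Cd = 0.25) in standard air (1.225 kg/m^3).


A = pi*(d/2)^2 = pi*(15/2000)^2 = 1.76715e-04 m^2
vt = sqrt(2mg/(Cd*rho*A)) = sqrt(2*0.0195*9.81/(0.25 * 1.225 * 1.76715e-04)) = 84.08 m/s

84.08 m/s


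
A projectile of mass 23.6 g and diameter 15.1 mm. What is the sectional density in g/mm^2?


SD = m/d^2 = 23.6/15.1^2 = 0.1035 g/mm^2

0.1035 g/mm^2


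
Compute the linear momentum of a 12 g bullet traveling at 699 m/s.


p = m*v = 0.012*699 = 8.388 kg·m/s

8.388 kg·m/s


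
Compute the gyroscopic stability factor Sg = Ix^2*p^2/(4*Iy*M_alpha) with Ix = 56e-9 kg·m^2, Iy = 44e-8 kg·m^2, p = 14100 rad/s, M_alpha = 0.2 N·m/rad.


Sg = Ix^2 * p^2 / (4 * Iy * M_alpha) = (56e-9)^2 * 14100^2 / (4 * 44e-8 * 0.2) = 1.771

1.771


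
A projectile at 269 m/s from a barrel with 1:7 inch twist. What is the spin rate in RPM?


twist_m = 7*0.0254 = 0.1778 m
spin = v/twist = 269/0.1778 = 1512.936 rev/s
RPM = spin*60 = 1512.936*60 ≈ 90776 RPM

90776 RPM


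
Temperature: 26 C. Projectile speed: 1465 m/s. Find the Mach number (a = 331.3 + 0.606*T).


a = 331.3 + 0.606*(26) = 347.056 m/s
M = v/a = 1465/347.056 = 4.221

4.221


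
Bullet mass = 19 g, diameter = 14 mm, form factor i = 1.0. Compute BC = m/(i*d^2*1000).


BC = m/(i*d^2*1000) = 19/(1.0 * 14^2 * 1000) = 9.694e-05

9.694e-05


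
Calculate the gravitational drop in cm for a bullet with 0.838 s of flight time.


drop = 0.5*g*t^2 = 0.5*9.81*0.838^2 = 3.44451 m ≈ 344.5 cm

344.5 cm


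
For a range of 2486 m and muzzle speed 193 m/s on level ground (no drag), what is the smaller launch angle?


sin(2*theta) = R*g/v0^2 = 2486*9.81/193^2 = 0.65472, theta = arcsin(0.65472)/2 = 20.45°

20.45 degrees


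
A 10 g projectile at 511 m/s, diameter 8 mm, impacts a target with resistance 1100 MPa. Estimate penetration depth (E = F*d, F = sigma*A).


A = pi*(d/2)^2 = pi*(8/2)^2 = 50.2655 mm^2
E = 0.5*m*v^2 = 0.5*0.01*511^2 = 1305.61 J
depth = E/(sigma*A) = 1305.61 J / (1100 MPa * 50.2655 mm^2) = 1305.61/(1100 * 50.2655) m = 0.0236129 m ≈ 23.61 mm

23.61 mm


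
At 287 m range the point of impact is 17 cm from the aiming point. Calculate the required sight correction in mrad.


1 mrad subtends 1 cm per 10 m of range, so adj = error_cm / (dist_m / 10) = 17 / (287/10) = 0.5923 mrad

0.5923 mrad


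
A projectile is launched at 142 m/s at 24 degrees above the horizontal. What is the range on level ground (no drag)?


R = v0^2 * sin(2*theta) / g = 142^2 * sin(2*24°) / 9.81 = 1527 m

1527 m


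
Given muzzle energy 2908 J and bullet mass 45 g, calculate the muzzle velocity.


v = sqrt(2*E/m) = sqrt(2*2908/0.045) = 359.5 m/s

359.5 m/s


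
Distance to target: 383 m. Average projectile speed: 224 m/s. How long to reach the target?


t = d/v = 383/224 = 1.71 s

1.71 s


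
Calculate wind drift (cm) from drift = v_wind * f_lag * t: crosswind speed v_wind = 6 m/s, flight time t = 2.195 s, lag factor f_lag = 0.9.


drift = v_wind * lag * t = 6 * 0.9 * 2.195 = 11.853 m ≈ 1185 cm

1185 cm


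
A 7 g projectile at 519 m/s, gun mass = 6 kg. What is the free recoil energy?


v_r = m_p*v_p/m_gun = 0.007*519/6 = 0.6055 m/s, E_r = 0.5*m_gun*v_r^2 = 0.5*6*0.6055^2 = 1.1 J

1.1 J


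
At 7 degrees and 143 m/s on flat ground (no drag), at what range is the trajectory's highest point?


R = v0^2*sin(2*theta)/g = 143^2*sin(2*7°)/9.81 = 504.288 m
apex_dist = R/2 = 504.288/2 = 252.1 m

252.1 m


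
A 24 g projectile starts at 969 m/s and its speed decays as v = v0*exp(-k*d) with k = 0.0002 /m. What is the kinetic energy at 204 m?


v = v0*exp(-k*d) = 969*exp(-0.0002*204) = 930.26 m/s
E = 0.5*m*v^2 = 0.5*0.024*930.26^2 = 10385 J

10385 J


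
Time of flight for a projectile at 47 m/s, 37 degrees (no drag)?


T = 2*v0*sin(theta)/g = 2*47*sin(37°)/9.81 = 5.767 s

5.767 s


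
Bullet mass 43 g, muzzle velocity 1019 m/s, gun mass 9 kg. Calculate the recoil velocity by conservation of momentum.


v_recoil = m_p * v_p / m_gun = 0.043 * 1019 / 9 = 4.869 m/s

4.869 m/s


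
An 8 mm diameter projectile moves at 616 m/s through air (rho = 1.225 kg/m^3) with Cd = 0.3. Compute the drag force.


A = pi*(d/2)^2 = pi*(8/2000)^2 = 5.02655e-05 m^2
Fd = 0.5*Cd*rho*A*v^2 = 0.5*0.3*1.225*5.02655e-05*616^2 = 3.505 N

3.505 N


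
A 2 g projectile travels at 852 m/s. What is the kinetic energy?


E = 0.5*m*v^2 = 0.5*0.002*852^2 = 725.9 J

725.9 J


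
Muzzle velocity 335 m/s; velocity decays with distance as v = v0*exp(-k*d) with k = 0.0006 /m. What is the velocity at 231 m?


v = v0*exp(-k*d) = 335*exp(-0.0006*231) = 291.6 m/s

291.6 m/s


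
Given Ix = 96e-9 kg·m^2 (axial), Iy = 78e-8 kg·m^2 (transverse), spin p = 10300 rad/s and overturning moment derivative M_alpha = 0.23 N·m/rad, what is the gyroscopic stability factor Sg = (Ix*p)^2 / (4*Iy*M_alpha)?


Sg = Ix^2 * p^2 / (4 * Iy * M_alpha) = (96e-9)^2 * 10300^2 / (4 * 78e-8 * 0.23) = 1.362

1.362


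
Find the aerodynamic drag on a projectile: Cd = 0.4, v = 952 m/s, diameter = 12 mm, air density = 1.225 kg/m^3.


A = pi*(d/2)^2 = pi*(12/2000)^2 = 1.13097e-04 m^2
Fd = 0.5*Cd*rho*A*v^2 = 0.5*0.4*1.225*1.13097e-04*952^2 = 25.11 N

25.11 N


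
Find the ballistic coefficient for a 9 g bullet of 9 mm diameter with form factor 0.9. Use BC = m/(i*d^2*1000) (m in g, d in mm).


BC = m/(i*d^2*1000) = 9/(0.9 * 9^2 * 1000) = 0.0001235

0.0001235


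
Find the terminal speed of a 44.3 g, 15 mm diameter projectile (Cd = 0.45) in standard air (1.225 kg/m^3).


A = pi*(d/2)^2 = pi*(15/2000)^2 = 1.76715e-04 m^2
vt = sqrt(2mg/(Cd*rho*A)) = sqrt(2*0.0443*9.81/(0.45 * 1.225 * 1.76715e-04)) = 94.46 m/s

94.46 m/s


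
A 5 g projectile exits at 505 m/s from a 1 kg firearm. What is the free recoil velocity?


v_recoil = m_p * v_p / m_gun = 0.005 * 505 / 1 = 2.525 m/s

2.525 m/s


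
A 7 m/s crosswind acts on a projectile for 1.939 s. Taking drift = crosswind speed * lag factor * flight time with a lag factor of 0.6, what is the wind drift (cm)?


drift = v_wind * lag * t = 7 * 0.6 * 1.939 = 8.1438 m ≈ 814.4 cm

814.4 cm


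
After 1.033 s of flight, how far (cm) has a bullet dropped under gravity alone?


drop = 0.5*g*t^2 = 0.5*9.81*1.033^2 = 5.23407 m ≈ 523.4 cm

523.4 cm


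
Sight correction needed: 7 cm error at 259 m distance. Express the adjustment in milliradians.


1 mrad subtends 1 cm per 10 m of range, so adj = error_cm / (dist_m / 10) = 7 / (259/10) = 0.2703 mrad

0.2703 mrad


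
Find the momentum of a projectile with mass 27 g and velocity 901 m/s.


p = m*v = 0.027*901 = 24.33 kg·m/s

24.33 kg·m/s


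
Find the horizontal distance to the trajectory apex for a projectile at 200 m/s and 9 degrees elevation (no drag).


R = v0^2*sin(2*theta)/g = 200^2*sin(2*9°)/9.81 = 1260.01 m
apex_dist = R/2 = 1260.01/2 = 630 m

630 m


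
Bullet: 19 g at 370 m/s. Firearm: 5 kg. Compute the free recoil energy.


v_r = m_p*v_p/m_gun = 0.019*370/5 = 1.406 m/s, E_r = 0.5*m_gun*v_r^2 = 0.5*5*1.406^2 = 4.942 J

4.942 J


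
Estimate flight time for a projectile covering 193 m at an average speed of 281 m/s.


t = d/v = 193/281 = 0.6868 s

0.6868 s


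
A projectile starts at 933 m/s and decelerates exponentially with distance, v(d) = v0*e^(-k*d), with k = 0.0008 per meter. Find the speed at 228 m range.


v = v0*exp(-k*d) = 933*exp(-0.0008*228) = 777.4 m/s

777.4 m/s


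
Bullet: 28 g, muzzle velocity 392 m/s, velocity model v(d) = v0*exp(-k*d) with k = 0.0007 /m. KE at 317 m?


v = v0*exp(-k*d) = 392*exp(-0.0007*317) = 313.99 m/s
E = 0.5*m*v^2 = 0.5*0.028*313.99^2 = 1380 J

1380 J


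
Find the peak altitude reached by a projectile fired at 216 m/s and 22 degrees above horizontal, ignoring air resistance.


H = (v0*sin(theta))^2 / (2g) = (216*sin(22°))^2 / (2*9.81) = 333.7 m

333.7 m


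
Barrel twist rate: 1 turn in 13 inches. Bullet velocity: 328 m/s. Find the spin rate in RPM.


twist_m = 13*0.0254 = 0.3302 m
spin = v/twist = 328/0.3302 = 993.3374 rev/s
RPM = spin*60 = 993.3374*60 ≈ 59600 RPM

59600 RPM


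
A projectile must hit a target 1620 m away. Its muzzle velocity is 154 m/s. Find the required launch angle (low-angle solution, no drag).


sin(2*theta) = R*g/v0^2 = 1620*9.81/154^2 = 0.670105, theta = arcsin(0.670105)/2 = 21.04°

21.04 degrees


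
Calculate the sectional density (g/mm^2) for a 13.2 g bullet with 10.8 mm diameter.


SD = m/d^2 = 13.2/10.8^2 = 0.1132 g/mm^2

0.1132 g/mm^2


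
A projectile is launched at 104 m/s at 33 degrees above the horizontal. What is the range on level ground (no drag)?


R = v0^2 * sin(2*theta) / g = 104^2 * sin(2*33°) / 9.81 = 1007 m

1007 m


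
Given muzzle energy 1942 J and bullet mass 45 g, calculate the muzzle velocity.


v = sqrt(2*E/m) = sqrt(2*1942/0.045) = 293.8 m/s

293.8 m/s


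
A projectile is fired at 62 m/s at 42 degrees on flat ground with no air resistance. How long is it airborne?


T = 2*v0*sin(theta)/g = 2*62*sin(42°)/9.81 = 8.458 s

8.458 s


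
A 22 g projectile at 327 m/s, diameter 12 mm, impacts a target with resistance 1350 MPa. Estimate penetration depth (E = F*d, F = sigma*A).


A = pi*(d/2)^2 = pi*(12/2)^2 = 113.097 mm^2
E = 0.5*m*v^2 = 0.5*0.022*327^2 = 1176.22 J
depth = E/(sigma*A) = 1176.22 J / (1350 MPa * 113.097 mm^2) = 1176.22/(1350 * 113.097) m = 0.00770375 m ≈ 7.704 mm

7.704 mm


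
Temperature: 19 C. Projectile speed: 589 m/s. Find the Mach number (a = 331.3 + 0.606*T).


a = 331.3 + 0.606*(19) = 342.814 m/s
M = v/a = 589/342.814 = 1.718

1.718


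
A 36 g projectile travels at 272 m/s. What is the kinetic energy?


E = 0.5*m*v^2 = 0.5*0.036*272^2 = 1332 J

1332 J


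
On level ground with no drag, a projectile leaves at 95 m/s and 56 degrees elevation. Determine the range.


R = v0^2 * sin(2*theta) / g = 95^2 * sin(2*56°) / 9.81 = 853 m

853 m


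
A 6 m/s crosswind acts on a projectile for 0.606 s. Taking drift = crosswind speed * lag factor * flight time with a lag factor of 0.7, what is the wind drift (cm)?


drift = v_wind * lag * t = 6 * 0.7 * 0.606 = 2.5452 m ≈ 254.5 cm

254.5 cm


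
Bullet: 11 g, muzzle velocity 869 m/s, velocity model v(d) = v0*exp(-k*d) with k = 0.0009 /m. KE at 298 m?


v = v0*exp(-k*d) = 869*exp(-0.0009*298) = 664.572 m/s
E = 0.5*m*v^2 = 0.5*0.011*664.572^2 = 2429 J

2429 J


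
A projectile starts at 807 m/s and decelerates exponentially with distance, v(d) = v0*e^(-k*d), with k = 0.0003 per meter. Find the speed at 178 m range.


v = v0*exp(-k*d) = 807*exp(-0.0003*178) = 765 m/s

765 m/s


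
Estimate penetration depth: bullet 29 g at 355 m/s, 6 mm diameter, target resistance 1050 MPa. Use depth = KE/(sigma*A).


A = pi*(d/2)^2 = pi*(6/2)^2 = 28.2743 mm^2
E = 0.5*m*v^2 = 0.5*0.029*355^2 = 1827.36 J
depth = E/(sigma*A) = 1827.36 J / (1050 MPa * 28.2743 mm^2) = 1827.36/(1050 * 28.2743) m = 0.0615521 m ≈ 61.55 mm

61.55 mm


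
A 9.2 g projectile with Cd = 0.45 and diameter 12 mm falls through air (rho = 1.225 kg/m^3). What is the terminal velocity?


A = pi*(d/2)^2 = pi*(12/2000)^2 = 1.13097e-04 m^2
vt = sqrt(2mg/(Cd*rho*A)) = sqrt(2*0.0092*9.81/(0.45 * 1.225 * 1.13097e-04)) = 53.81 m/s

53.81 m/s


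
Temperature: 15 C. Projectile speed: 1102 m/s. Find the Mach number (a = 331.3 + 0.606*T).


a = 331.3 + 0.606*(15) = 340.39 m/s
M = v/a = 1102/340.39 = 3.237

3.237


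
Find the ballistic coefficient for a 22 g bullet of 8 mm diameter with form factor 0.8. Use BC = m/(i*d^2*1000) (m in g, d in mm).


BC = m/(i*d^2*1000) = 22/(0.8 * 8^2 * 1000) = 0.0004297

0.0004297


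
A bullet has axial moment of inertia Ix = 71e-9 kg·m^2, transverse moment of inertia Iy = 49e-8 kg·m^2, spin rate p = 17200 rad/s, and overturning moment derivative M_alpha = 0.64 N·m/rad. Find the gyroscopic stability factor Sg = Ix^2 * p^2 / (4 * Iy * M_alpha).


Sg = Ix^2 * p^2 / (4 * Iy * M_alpha) = (71e-9)^2 * 17200^2 / (4 * 49e-8 * 0.64) = 1.189

1.189


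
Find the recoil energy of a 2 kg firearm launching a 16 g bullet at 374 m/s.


v_r = m_p*v_p/m_gun = 0.016*374/2 = 2.992 m/s, E_r = 0.5*m_gun*v_r^2 = 0.5*2*2.992^2 = 8.952 J

8.952 J


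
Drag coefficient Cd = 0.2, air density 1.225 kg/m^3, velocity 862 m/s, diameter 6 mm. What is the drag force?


A = pi*(d/2)^2 = pi*(6/2000)^2 = 2.82743e-05 m^2
Fd = 0.5*Cd*rho*A*v^2 = 0.5*0.2*1.225*2.82743e-05*862^2 = 2.574 N

2.574 N


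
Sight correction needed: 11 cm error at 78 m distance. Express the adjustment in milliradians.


1 mrad subtends 1 cm per 10 m of range, so adj = error_cm / (dist_m / 10) = 11 / (78/10) = 1.41 mrad

1.41 mrad


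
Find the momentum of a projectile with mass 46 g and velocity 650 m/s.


p = m*v = 0.046*650 = 29.9 kg·m/s

29.9 kg·m/s


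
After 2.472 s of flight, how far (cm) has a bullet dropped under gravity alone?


drop = 0.5*g*t^2 = 0.5*9.81*2.472^2 = 29.9734 m ≈ 2997 cm

2997 cm


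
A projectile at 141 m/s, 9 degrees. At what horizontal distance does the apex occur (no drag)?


R = v0^2*sin(2*theta)/g = 141^2*sin(2*9°)/9.81 = 626.256 m
apex_dist = R/2 = 626.256/2 = 313.1 m

313.1 m


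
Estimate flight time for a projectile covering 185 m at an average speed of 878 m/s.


t = d/v = 185/878 = 0.2107 s

0.2107 s


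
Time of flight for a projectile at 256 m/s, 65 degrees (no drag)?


T = 2*v0*sin(theta)/g = 2*256*sin(65°)/9.81 = 47.3 s

47.3 s


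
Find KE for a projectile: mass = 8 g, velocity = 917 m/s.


E = 0.5*m*v^2 = 0.5*0.008*917^2 = 3364 J

3364 J


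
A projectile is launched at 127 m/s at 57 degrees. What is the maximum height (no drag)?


H = (v0*sin(theta))^2 / (2g) = (127*sin(57°))^2 / (2*9.81) = 578.2 m

578.2 m


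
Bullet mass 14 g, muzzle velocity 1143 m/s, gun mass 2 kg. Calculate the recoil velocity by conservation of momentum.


v_recoil = m_p * v_p / m_gun = 0.014 * 1143 / 2 = 8.001 m/s

8.001 m/s


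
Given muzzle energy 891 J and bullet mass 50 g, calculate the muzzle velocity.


v = sqrt(2*E/m) = sqrt(2*891/0.05) = 188.8 m/s

188.8 m/s


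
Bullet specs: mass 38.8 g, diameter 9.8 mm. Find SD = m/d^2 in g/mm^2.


SD = m/d^2 = 38.8/9.8^2 = 0.404 g/mm^2

0.404 g/mm^2


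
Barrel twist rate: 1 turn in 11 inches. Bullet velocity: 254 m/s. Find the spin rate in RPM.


twist_m = 11*0.0254 = 0.2794 m
spin = v/twist = 254/0.2794 = 909.0909 rev/s
RPM = spin*60 = 909.0909*60 ≈ 54545 RPM

54545 RPM


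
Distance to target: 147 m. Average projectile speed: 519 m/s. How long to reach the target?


t = d/v = 147/519 = 0.2832 s

0.2832 s


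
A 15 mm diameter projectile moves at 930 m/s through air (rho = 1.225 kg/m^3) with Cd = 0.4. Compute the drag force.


A = pi*(d/2)^2 = pi*(15/2000)^2 = 1.76715e-04 m^2
Fd = 0.5*Cd*rho*A*v^2 = 0.5*0.4*1.225*1.76715e-04*930^2 = 37.45 N

37.45 N


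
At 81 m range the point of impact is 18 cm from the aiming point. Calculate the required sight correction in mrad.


1 mrad subtends 1 cm per 10 m of range, so adj = error_cm / (dist_m / 10) = 18 / (81/10) = 2.222 mrad

2.222 mrad


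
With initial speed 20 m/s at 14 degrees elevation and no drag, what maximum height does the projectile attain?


H = (v0*sin(theta))^2 / (2g) = (20*sin(14°))^2 / (2*9.81) = 1.193 m

1.193 m


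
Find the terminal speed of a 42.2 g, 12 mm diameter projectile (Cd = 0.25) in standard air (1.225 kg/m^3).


A = pi*(d/2)^2 = pi*(12/2000)^2 = 1.13097e-04 m^2
vt = sqrt(2mg/(Cd*rho*A)) = sqrt(2*0.0422*9.81/(0.25 * 1.225 * 1.13097e-04)) = 154.6 m/s

154.6 m/s


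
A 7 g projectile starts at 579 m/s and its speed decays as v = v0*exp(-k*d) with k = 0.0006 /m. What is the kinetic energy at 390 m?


v = v0*exp(-k*d) = 579*exp(-0.0006*390) = 458.198 m/s
E = 0.5*m*v^2 = 0.5*0.007*458.198^2 = 734.8 J

734.8 J


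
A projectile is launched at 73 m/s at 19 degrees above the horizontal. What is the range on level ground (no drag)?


R = v0^2 * sin(2*theta) / g = 73^2 * sin(2*19°) / 9.81 = 334.4 m

334.4 m


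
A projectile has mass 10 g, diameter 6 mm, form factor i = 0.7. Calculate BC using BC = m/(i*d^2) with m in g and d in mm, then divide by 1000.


BC = m/(i*d^2*1000) = 10/(0.7 * 6^2 * 1000) = 0.0003968

0.0003968


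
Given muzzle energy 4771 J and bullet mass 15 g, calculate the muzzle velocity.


v = sqrt(2*E/m) = sqrt(2*4771/0.015) = 797.6 m/s

797.6 m/s


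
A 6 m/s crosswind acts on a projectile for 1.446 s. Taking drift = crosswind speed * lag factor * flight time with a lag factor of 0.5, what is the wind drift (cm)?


drift = v_wind * lag * t = 6 * 0.5 * 1.446 = 4.338 m ≈ 433.8 cm

433.8 cm


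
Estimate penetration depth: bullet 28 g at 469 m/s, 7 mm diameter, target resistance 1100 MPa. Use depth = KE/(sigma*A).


A = pi*(d/2)^2 = pi*(7/2)^2 = 38.4845 mm^2
E = 0.5*m*v^2 = 0.5*0.028*469^2 = 3079.45 J
depth = E/(sigma*A) = 3079.45 J / (1100 MPa * 38.4845 mm^2) = 3079.45/(1100 * 38.4845) m = 0.0727436 m ≈ 72.74 mm

72.74 mm


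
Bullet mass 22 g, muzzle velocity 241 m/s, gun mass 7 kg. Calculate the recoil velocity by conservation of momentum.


v_recoil = m_p * v_p / m_gun = 0.022 * 241 / 7 = 0.7574 m/s

0.7574 m/s


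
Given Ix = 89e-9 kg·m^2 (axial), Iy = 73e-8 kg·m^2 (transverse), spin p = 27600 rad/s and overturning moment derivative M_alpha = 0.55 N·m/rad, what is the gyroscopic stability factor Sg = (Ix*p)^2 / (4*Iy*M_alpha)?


Sg = Ix^2 * p^2 / (4 * Iy * M_alpha) = (89e-9)^2 * 27600^2 / (4 * 73e-8 * 0.55) = 3.757

3.757


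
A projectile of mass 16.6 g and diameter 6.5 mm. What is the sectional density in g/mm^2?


SD = m/d^2 = 16.6/6.5^2 = 0.3929 g/mm^2

0.3929 g/mm^2


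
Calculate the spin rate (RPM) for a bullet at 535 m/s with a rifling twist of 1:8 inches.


twist_m = 8*0.0254 = 0.2032 m
spin = v/twist = 535/0.2032 = 2632.874 rev/s
RPM = spin*60 = 2632.874*60 ≈ 157972 RPM

157972 RPM


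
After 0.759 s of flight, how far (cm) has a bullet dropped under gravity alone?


drop = 0.5*g*t^2 = 0.5*9.81*0.759^2 = 2.82568 m ≈ 282.6 cm

282.6 cm


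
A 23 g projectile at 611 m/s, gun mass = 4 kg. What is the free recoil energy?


v_r = m_p*v_p/m_gun = 0.023*611/4 = 3.51325 m/s, E_r = 0.5*m_gun*v_r^2 = 0.5*4*3.51325^2 = 24.69 J

24.69 J


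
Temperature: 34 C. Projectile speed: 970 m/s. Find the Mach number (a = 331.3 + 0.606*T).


a = 331.3 + 0.606*(34) = 351.904 m/s
M = v/a = 970/351.904 = 2.756

2.756


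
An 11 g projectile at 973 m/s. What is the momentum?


p = m*v = 0.011*973 = 10.7 kg·m/s

10.7 kg·m/s


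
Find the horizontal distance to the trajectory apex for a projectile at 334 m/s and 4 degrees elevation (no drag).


R = v0^2*sin(2*theta)/g = 334^2*sin(2*4°)/9.81 = 1582.63 m
apex_dist = R/2 = 1582.63/2 = 791.3 m

791.3 m


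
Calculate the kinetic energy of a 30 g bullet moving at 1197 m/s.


E = 0.5*m*v^2 = 0.5*0.03*1197^2 = 21492 J

21492 J


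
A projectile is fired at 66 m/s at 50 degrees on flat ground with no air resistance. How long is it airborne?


T = 2*v0*sin(theta)/g = 2*66*sin(50°)/9.81 = 10.31 s

10.31 s


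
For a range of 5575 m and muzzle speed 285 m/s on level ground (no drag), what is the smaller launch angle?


sin(2*theta) = R*g/v0^2 = 5575*9.81/285^2 = 0.673324, theta = arcsin(0.673324)/2 = 21.16°

21.16 degrees


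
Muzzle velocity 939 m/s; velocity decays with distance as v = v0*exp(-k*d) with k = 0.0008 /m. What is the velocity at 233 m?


v = v0*exp(-k*d) = 939*exp(-0.0008*233) = 779.3 m/s

779.3 m/s


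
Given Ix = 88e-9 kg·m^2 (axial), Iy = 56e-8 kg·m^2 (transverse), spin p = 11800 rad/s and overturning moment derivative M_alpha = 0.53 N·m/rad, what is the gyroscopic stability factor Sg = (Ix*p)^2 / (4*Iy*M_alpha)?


Sg = Ix^2 * p^2 / (4 * Iy * M_alpha) = (88e-9)^2 * 11800^2 / (4 * 56e-8 * 0.53) = 0.9083

0.9083


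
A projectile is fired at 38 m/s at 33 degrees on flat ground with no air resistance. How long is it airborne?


T = 2*v0*sin(theta)/g = 2*38*sin(33°)/9.81 = 4.219 s

4.219 s


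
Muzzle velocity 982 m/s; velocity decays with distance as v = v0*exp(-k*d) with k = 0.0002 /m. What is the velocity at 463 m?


v = v0*exp(-k*d) = 982*exp(-0.0002*463) = 895.2 m/s

895.2 m/s


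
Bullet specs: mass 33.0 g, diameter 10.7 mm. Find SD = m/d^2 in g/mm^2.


SD = m/d^2 = 33.0/10.7^2 = 0.2882 g/mm^2

0.2882 g/mm^2


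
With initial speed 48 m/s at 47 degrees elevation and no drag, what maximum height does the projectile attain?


H = (v0*sin(theta))^2 / (2g) = (48*sin(47°))^2 / (2*9.81) = 62.81 m

62.81 m


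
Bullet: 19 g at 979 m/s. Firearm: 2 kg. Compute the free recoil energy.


v_r = m_p*v_p/m_gun = 0.019*979/2 = 9.3005 m/s, E_r = 0.5*m_gun*v_r^2 = 0.5*2*9.3005^2 = 86.5 J

86.5 J


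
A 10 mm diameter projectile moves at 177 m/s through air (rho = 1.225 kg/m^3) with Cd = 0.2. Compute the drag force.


A = pi*(d/2)^2 = pi*(10/2000)^2 = 7.85398e-05 m^2
Fd = 0.5*Cd*rho*A*v^2 = 0.5*0.2*1.225*7.85398e-05*177^2 = 0.3014 N

0.3014 N


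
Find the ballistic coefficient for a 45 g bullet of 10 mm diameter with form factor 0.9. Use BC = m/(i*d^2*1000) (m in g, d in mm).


BC = m/(i*d^2*1000) = 45/(0.9 * 10^2 * 1000) = 0.0005

0.0005


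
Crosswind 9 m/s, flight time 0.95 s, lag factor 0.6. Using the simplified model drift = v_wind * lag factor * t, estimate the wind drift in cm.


drift = v_wind * lag * t = 9 * 0.6 * 0.95 = 5.13 m ≈ 513 cm

513 cm


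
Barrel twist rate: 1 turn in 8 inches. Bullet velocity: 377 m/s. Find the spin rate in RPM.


twist_m = 8*0.0254 = 0.2032 m
spin = v/twist = 377/0.2032 = 1855.315 rev/s
RPM = spin*60 = 1855.315*60 ≈ 111319 RPM

111319 RPM


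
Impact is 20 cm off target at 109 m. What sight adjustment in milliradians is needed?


1 mrad subtends 1 cm per 10 m of range, so adj = error_cm / (dist_m / 10) = 20 / (109/10) = 1.835 mrad

1.835 mrad


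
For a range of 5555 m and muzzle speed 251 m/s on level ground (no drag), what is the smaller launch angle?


sin(2*theta) = R*g/v0^2 = 5555*9.81/251^2 = 0.864979, theta = arcsin(0.864979)/2 = 29.94°

29.94 degrees


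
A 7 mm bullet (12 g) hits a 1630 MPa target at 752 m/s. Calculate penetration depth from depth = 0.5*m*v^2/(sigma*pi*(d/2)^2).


A = pi*(d/2)^2 = pi*(7/2)^2 = 38.4845 mm^2
E = 0.5*m*v^2 = 0.5*0.012*752^2 = 3393.02 J
depth = E/(sigma*A) = 3393.02 J / (1630 MPa * 38.4845 mm^2) = 3393.02/(1630 * 38.4845) m = 0.0540895 m ≈ 54.09 mm

54.09 mm


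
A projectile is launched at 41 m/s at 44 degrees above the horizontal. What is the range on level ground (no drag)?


R = v0^2 * sin(2*theta) / g = 41^2 * sin(2*44°) / 9.81 = 171.3 m

171.3 m


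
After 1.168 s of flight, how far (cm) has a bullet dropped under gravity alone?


drop = 0.5*g*t^2 = 0.5*9.81*1.168^2 = 6.69152 m ≈ 669.2 cm

669.2 cm


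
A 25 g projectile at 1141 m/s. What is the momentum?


p = m*v = 0.025*1141 = 28.53 kg·m/s

28.53 kg·m/s


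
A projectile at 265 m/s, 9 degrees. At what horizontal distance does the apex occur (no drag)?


R = v0^2*sin(2*theta)/g = 265^2*sin(2*9°)/9.81 = 2212.1 m
apex_dist = R/2 = 2212.1/2 = 1106 m

1106 m


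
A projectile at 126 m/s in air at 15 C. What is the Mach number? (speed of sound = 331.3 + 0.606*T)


a = 331.3 + 0.606*(15) = 340.39 m/s
M = v/a = 126/340.39 = 0.3702

0.3702


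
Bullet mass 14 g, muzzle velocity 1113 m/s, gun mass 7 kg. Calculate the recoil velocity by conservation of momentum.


v_recoil = m_p * v_p / m_gun = 0.014 * 1113 / 7 = 2.226 m/s

2.226 m/s


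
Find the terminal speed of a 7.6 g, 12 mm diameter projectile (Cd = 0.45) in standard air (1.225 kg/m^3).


A = pi*(d/2)^2 = pi*(12/2000)^2 = 1.13097e-04 m^2
vt = sqrt(2mg/(Cd*rho*A)) = sqrt(2*0.0076*9.81/(0.45 * 1.225 * 1.13097e-04)) = 48.91 m/s

48.91 m/s


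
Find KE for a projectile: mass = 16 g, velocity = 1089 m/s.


E = 0.5*m*v^2 = 0.5*0.016*1089^2 = 9487 J

9487 J


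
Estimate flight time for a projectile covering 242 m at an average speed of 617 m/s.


t = d/v = 242/617 = 0.3922 s

0.3922 s


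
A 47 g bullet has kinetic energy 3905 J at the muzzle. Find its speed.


v = sqrt(2*E/m) = sqrt(2*3905/0.047) = 407.6 m/s

407.6 m/s


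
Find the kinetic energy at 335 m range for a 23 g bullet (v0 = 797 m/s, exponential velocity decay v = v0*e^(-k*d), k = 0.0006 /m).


v = v0*exp(-k*d) = 797*exp(-0.0006*335) = 651.876 m/s
E = 0.5*m*v^2 = 0.5*0.023*651.876^2 = 4887 J

4887 J


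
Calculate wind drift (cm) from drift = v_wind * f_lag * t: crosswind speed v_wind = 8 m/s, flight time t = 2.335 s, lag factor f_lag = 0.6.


drift = v_wind * lag * t = 8 * 0.6 * 2.335 = 11.208 m ≈ 1121 cm

1121 cm


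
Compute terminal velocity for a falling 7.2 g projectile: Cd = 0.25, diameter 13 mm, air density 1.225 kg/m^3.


A = pi*(d/2)^2 = pi*(13/2000)^2 = 1.32732e-04 m^2
vt = sqrt(2mg/(Cd*rho*A)) = sqrt(2*0.0072*9.81/(0.25 * 1.225 * 1.32732e-04)) = 58.95 m/s

58.95 m/s


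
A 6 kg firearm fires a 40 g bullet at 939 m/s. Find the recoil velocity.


v_recoil = m_p * v_p / m_gun = 0.04 * 939 / 6 = 6.26 m/s

6.26 m/s


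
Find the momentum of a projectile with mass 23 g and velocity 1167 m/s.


p = m*v = 0.023*1167 = 26.84 kg·m/s

26.84 kg·m/s


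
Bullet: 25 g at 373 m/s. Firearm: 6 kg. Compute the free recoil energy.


v_r = m_p*v_p/m_gun = 0.025*373/6 = 1.55417 m/s, E_r = 0.5*m_gun*v_r^2 = 0.5*6*1.55417^2 = 7.246 J

7.246 J


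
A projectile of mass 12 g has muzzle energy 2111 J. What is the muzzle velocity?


v = sqrt(2*E/m) = sqrt(2*2111/0.012) = 593.2 m/s

593.2 m/s


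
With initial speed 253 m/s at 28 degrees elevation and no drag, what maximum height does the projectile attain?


H = (v0*sin(theta))^2 / (2g) = (253*sin(28°))^2 / (2*9.81) = 719.1 m

719.1 m


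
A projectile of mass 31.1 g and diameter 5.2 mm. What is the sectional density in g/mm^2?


SD = m/d^2 = 31.1/5.2^2 = 1.15 g/mm^2

1.15 g/mm^2


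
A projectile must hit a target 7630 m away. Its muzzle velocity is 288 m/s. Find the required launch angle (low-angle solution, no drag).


sin(2*theta) = R*g/v0^2 = 7630*9.81/288^2 = 0.90242, theta = arcsin(0.90242)/2 = 32.24°

32.24 degrees


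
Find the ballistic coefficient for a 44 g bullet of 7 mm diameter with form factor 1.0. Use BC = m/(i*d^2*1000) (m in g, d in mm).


BC = m/(i*d^2*1000) = 44/(1.0 * 7^2 * 1000) = 0.000898

0.000898


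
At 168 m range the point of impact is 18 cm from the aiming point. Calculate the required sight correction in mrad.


1 mrad subtends 1 cm per 10 m of range, so adj = error_cm / (dist_m / 10) = 18 / (168/10) = 1.071 mrad

1.071 mrad


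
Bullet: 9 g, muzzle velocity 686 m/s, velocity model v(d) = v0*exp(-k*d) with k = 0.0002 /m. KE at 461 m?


v = v0*exp(-k*d) = 686*exp(-0.0002*461) = 625.579 m/s
E = 0.5*m*v^2 = 0.5*0.009*625.579^2 = 1761 J

1761 J


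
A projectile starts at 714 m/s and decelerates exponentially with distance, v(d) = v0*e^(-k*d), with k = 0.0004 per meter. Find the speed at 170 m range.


v = v0*exp(-k*d) = 714*exp(-0.0004*170) = 667.1 m/s

667.1 m/s


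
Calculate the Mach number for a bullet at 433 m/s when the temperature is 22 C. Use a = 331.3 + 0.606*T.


a = 331.3 + 0.606*(22) = 344.632 m/s
M = v/a = 433/344.632 = 1.256

1.256


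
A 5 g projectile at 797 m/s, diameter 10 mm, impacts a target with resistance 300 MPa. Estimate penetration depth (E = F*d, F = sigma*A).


A = pi*(d/2)^2 = pi*(10/2)^2 = 78.5398 mm^2
E = 0.5*m*v^2 = 0.5*0.005*797^2 = 1588.02 J
depth = E/(sigma*A) = 1588.02 J / (300 MPa * 78.5398 mm^2) = 1588.02/(300 * 78.5398) m = 0.0673978 m ≈ 67.4 mm

67.4 mm


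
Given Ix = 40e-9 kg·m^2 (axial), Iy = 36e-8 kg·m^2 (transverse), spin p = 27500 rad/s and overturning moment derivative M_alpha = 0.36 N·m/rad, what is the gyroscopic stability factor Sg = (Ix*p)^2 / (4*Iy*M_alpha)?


Sg = Ix^2 * p^2 / (4 * Iy * M_alpha) = (40e-9)^2 * 27500^2 / (4 * 36e-8 * 0.36) = 2.334

2.334


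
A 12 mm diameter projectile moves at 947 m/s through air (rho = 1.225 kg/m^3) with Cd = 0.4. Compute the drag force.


A = pi*(d/2)^2 = pi*(12/2000)^2 = 1.13097e-04 m^2
Fd = 0.5*Cd*rho*A*v^2 = 0.5*0.4*1.225*1.13097e-04*947^2 = 24.85 N

24.85 N


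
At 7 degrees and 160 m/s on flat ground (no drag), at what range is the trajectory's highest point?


R = v0^2*sin(2*theta)/g = 160^2*sin(2*7°)/9.81 = 631.315 m
apex_dist = R/2 = 631.315/2 = 315.7 m

315.7 m


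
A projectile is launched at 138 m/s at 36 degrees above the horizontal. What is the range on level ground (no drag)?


R = v0^2 * sin(2*theta) / g = 138^2 * sin(2*36°) / 9.81 = 1846 m

1846 m


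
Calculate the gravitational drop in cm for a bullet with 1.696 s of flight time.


drop = 0.5*g*t^2 = 0.5*9.81*1.696^2 = 14.1088 m ≈ 1411 cm

1411 cm


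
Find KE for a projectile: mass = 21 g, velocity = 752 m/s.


E = 0.5*m*v^2 = 0.5*0.021*752^2 = 5938 J

5938 J


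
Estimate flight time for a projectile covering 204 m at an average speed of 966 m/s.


t = d/v = 204/966 = 0.2112 s

0.2112 s


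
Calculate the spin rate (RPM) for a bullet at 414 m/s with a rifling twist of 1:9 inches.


twist_m = 9*0.0254 = 0.2286 m
spin = v/twist = 414/0.2286 = 1811.024 rev/s
RPM = spin*60 = 1811.024*60 ≈ 108661 RPM

108661 RPM


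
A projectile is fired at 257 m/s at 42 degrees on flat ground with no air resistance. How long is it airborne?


T = 2*v0*sin(theta)/g = 2*257*sin(42°)/9.81 = 35.06 s

35.06 s


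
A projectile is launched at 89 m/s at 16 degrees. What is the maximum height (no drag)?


H = (v0*sin(theta))^2 / (2g) = (89*sin(16°))^2 / (2*9.81) = 30.67 m

30.67 m


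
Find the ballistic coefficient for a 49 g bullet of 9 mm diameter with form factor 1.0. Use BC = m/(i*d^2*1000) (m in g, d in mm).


BC = m/(i*d^2*1000) = 49/(1.0 * 9^2 * 1000) = 0.0006049

0.0006049


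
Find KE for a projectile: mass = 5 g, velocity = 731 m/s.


E = 0.5*m*v^2 = 0.5*0.005*731^2 = 1336 J

1336 J


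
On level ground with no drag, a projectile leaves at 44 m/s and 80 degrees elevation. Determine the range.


R = v0^2 * sin(2*theta) / g = 44^2 * sin(2*80°) / 9.81 = 67.5 m

67.5 m


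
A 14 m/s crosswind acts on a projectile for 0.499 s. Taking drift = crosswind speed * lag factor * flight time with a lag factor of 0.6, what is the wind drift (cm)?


drift = v_wind * lag * t = 14 * 0.6 * 0.499 = 4.1916 m ≈ 419.2 cm

419.2 cm


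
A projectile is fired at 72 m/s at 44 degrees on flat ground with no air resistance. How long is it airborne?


T = 2*v0*sin(theta)/g = 2*72*sin(44°)/9.81 = 10.2 s

10.2 s


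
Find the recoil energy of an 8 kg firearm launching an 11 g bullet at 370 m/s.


v_r = m_p*v_p/m_gun = 0.011*370/8 = 0.50875 m/s, E_r = 0.5*m_gun*v_r^2 = 0.5*8*0.50875^2 = 1.035 J

1.035 J


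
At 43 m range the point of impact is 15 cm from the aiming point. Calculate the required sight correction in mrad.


1 mrad subtends 1 cm per 10 m of range, so adj = error_cm / (dist_m / 10) = 15 / (43/10) = 3.488 mrad

3.488 mrad


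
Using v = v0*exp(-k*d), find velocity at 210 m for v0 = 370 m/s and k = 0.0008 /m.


v = v0*exp(-k*d) = 370*exp(-0.0008*210) = 312.8 m/s

312.8 m/s


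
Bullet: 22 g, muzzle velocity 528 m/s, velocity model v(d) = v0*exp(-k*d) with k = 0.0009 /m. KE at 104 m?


v = v0*exp(-k*d) = 528*exp(-0.0009*104) = 480.822 m/s
E = 0.5*m*v^2 = 0.5*0.022*480.822^2 = 2543 J

2543 J


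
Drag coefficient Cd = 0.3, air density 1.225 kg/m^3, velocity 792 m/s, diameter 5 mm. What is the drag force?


A = pi*(d/2)^2 = pi*(5/2000)^2 = 1.96350e-05 m^2
Fd = 0.5*Cd*rho*A*v^2 = 0.5*0.3*1.225*1.96350e-05*792^2 = 2.263 N

2.263 N


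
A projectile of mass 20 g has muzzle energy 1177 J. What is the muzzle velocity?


v = sqrt(2*E/m) = sqrt(2*1177/0.02) = 343.1 m/s

343.1 m/s


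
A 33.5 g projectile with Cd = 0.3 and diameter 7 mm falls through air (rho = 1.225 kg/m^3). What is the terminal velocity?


A = pi*(d/2)^2 = pi*(7/2000)^2 = 3.84845e-05 m^2
vt = sqrt(2mg/(Cd*rho*A)) = sqrt(2*0.0335*9.81/(0.3 * 1.225 * 3.84845e-05)) = 215.6 m/s

215.6 m/s


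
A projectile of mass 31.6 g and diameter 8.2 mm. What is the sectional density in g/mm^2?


SD = m/d^2 = 31.6/8.2^2 = 0.47 g/mm^2

0.47 g/mm^2


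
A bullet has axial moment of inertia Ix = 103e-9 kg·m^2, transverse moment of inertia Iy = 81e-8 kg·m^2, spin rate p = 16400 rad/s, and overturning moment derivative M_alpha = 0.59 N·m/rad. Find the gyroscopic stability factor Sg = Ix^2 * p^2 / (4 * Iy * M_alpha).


Sg = Ix^2 * p^2 / (4 * Iy * M_alpha) = (103e-9)^2 * 16400^2 / (4 * 81e-8 * 0.59) = 1.493

1.493


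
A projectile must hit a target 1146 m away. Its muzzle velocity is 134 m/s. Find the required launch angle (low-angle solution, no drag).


sin(2*theta) = R*g/v0^2 = 1146*9.81/134^2 = 0.6261, theta = arcsin(0.6261)/2 = 19.38°

19.38 degrees


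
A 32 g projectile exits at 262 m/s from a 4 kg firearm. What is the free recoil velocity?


v_recoil = m_p * v_p / m_gun = 0.032 * 262 / 4 = 2.096 m/s

2.096 m/s


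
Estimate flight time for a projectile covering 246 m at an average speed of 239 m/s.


t = d/v = 246/239 = 1.029 s

1.029 s


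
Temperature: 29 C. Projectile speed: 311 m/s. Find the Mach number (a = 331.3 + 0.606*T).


a = 331.3 + 0.606*(29) = 348.874 m/s
M = v/a = 311/348.874 = 0.8914

0.8914


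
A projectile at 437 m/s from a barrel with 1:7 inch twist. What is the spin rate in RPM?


twist_m = 7*0.0254 = 0.1778 m
spin = v/twist = 437/0.1778 = 2457.818 rev/s
RPM = spin*60 = 2457.818*60 ≈ 147469 RPM

147469 RPM


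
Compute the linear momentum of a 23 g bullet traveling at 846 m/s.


p = m*v = 0.023*846 = 19.46 kg·m/s

19.46 kg·m/s


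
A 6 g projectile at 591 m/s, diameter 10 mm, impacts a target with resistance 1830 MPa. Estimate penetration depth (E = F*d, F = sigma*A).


A = pi*(d/2)^2 = pi*(10/2)^2 = 78.5398 mm^2
E = 0.5*m*v^2 = 0.5*0.006*591^2 = 1047.84 J
depth = E/(sigma*A) = 1047.84 J / (1830 MPa * 78.5398 mm^2) = 1047.84/(1830 * 78.5398) m = 0.00729047 m ≈ 7.29 mm

7.29 mm


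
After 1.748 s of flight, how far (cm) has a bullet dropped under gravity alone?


drop = 0.5*g*t^2 = 0.5*9.81*1.748^2 = 14.9872 m ≈ 1499 cm

1499 cm


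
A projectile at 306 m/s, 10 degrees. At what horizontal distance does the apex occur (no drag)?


R = v0^2*sin(2*theta)/g = 306^2*sin(2*10°)/9.81 = 3264.57 m
apex_dist = R/2 = 3264.57/2 = 1632 m

1632 m


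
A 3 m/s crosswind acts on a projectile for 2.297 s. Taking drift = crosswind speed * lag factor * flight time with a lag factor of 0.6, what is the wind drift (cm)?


drift = v_wind * lag * t = 3 * 0.6 * 2.297 = 4.1346 m ≈ 413.5 cm

413.5 cm


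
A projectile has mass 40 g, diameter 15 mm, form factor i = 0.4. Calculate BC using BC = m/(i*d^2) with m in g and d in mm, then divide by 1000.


BC = m/(i*d^2*1000) = 40/(0.4 * 15^2 * 1000) = 0.0004444

0.0004444


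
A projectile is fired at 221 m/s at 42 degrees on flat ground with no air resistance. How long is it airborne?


T = 2*v0*sin(theta)/g = 2*221*sin(42°)/9.81 = 30.15 s

30.15 s


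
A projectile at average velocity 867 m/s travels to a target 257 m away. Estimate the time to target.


t = d/v = 257/867 = 0.2964 s

0.2964 s


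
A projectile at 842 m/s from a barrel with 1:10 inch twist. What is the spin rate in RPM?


twist_m = 10*0.0254 = 0.254 m
spin = v/twist = 842/0.254 = 3314.961 rev/s
RPM = spin*60 = 3314.961*60 ≈ 198898 RPM

198898 RPM


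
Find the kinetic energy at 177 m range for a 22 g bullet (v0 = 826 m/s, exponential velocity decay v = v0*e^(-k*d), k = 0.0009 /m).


v = v0*exp(-k*d) = 826*exp(-0.0009*177) = 704.364 m/s
E = 0.5*m*v^2 = 0.5*0.022*704.364^2 = 5457 J

5457 J


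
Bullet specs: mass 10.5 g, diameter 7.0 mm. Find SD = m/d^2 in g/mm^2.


SD = m/d^2 = 10.5/7.0^2 = 0.2143 g/mm^2

0.2143 g/mm^2


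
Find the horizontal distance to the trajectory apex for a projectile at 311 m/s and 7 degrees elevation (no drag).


R = v0^2*sin(2*theta)/g = 311^2*sin(2*7°)/9.81 = 2385.21 m
apex_dist = R/2 = 2385.21/2 = 1193 m

1193 m


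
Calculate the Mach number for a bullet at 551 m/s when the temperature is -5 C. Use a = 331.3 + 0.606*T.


a = 331.3 + 0.606*(-5) = 328.27 m/s
M = v/a = 551/328.27 = 1.678

1.678


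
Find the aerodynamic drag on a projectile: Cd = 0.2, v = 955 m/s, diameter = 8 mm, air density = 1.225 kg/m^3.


A = pi*(d/2)^2 = pi*(8/2000)^2 = 5.02655e-05 m^2
Fd = 0.5*Cd*rho*A*v^2 = 0.5*0.2*1.225*5.02655e-05*955^2 = 5.616 N

5.616 N


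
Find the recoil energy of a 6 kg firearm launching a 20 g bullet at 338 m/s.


v_r = m_p*v_p/m_gun = 0.02*338/6 = 1.12667 m/s, E_r = 0.5*m_gun*v_r^2 = 0.5*6*1.12667^2 = 3.808 J

3.808 J


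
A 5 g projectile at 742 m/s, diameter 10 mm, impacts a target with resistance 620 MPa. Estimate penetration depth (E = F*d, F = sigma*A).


A = pi*(d/2)^2 = pi*(10/2)^2 = 78.5398 mm^2
E = 0.5*m*v^2 = 0.5*0.005*742^2 = 1376.41 J
depth = E/(sigma*A) = 1376.41 J / (620 MPa * 78.5398 mm^2) = 1376.41/(620 * 78.5398) m = 0.0282661 m ≈ 28.27 mm

28.27 mm


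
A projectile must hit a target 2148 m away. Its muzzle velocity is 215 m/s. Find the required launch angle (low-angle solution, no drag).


sin(2*theta) = R*g/v0^2 = 2148*9.81/215^2 = 0.455855, theta = arcsin(0.455855)/2 = 13.56°

13.56 degrees


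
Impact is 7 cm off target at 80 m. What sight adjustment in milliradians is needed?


1 mrad subtends 1 cm per 10 m of range, so adj = error_cm / (dist_m / 10) = 7 / (80/10) = 0.875 mrad

0.875 mrad


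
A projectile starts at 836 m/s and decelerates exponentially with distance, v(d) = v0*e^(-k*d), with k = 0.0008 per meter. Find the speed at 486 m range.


v = v0*exp(-k*d) = 836*exp(-0.0008*486) = 566.7 m/s

566.7 m/s


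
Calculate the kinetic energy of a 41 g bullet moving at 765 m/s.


E = 0.5*m*v^2 = 0.5*0.041*765^2 = 11997 J

11997 J


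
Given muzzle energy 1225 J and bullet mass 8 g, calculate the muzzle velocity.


v = sqrt(2*E/m) = sqrt(2*1225/0.008) = 553.4 m/s

553.4 m/s


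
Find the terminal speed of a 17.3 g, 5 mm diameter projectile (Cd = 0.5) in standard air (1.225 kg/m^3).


A = pi*(d/2)^2 = pi*(5/2000)^2 = 1.96350e-05 m^2
vt = sqrt(2mg/(Cd*rho*A)) = sqrt(2*0.0173*9.81/(0.5 * 1.225 * 1.96350e-05)) = 168 m/s

168 m/s


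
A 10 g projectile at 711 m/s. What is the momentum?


p = m*v = 0.01*711 = 7.11 kg·m/s

7.11 kg·m/s


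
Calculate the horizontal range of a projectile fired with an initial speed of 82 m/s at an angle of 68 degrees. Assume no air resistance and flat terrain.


R = v0^2 * sin(2*theta) / g = 82^2 * sin(2*68°) / 9.81 = 476.1 m

476.1 m


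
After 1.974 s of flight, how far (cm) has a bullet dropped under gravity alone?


drop = 0.5*g*t^2 = 0.5*9.81*1.974^2 = 19.1132 m ≈ 1911 cm

1911 cm


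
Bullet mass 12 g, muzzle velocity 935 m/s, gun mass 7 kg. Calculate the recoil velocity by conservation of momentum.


v_recoil = m_p * v_p / m_gun = 0.012 * 935 / 7 = 1.603 m/s

1.603 m/s


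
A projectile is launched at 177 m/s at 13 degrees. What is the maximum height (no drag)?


H = (v0*sin(theta))^2 / (2g) = (177*sin(13°))^2 / (2*9.81) = 80.8 m

80.8 m
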